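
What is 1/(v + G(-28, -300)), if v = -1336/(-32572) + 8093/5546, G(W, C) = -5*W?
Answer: 45161078/6390304583 ≈ 0.0070671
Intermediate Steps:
v = 67753663/45161078 (v = -1336*(-1/32572) + 8093*(1/5546) = 334/8143 + 8093/5546 = 67753663/45161078 ≈ 1.5003)
1/(v + G(-28, -300)) = 1/(67753663/45161078 - 5*(-28)) = 1/(67753663/45161078 + 140) = 1/(6390304583/45161078) = 45161078/6390304583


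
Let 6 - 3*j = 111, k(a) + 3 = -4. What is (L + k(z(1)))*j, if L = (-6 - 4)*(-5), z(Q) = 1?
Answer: -1505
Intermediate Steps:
k(a) = -7 (k(a) = -3 - 4 = -7)
j = -35 (j = 2 - 1/3*111 = 2 - 37 = -35)
L = 50 (L = -10*(-5) = 50)
(L + k(z(1)))*j = (50 - 7)*(-35) = 43*(-35) = -1505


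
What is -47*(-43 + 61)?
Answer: -846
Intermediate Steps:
-47*(-43 + 61) = -47*18 = -846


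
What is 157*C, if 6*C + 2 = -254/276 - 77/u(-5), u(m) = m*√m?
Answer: -63271/828 - 12089*I*√5/150 ≈ -76.414 - 180.21*I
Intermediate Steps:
u(m) = m^(3/2)
C = -403/828 - 77*I*√5/150 (C = -⅓ + (-254/276 - 77*I*√5/25)/6 = -⅓ + (-254*1/276 - 77*I*√5/25)/6 = -⅓ + (-127/138 - 77*I*√5/25)/6 = -⅓ + (-127/828 - 77*I*√5/150) = -403/828 - 77*I*√5/150 ≈ -0.48671 - 1.1478*I)
157*C = 157*(-403/828 - 77*I*√5/150) = -63271/828 - 12089*I*√5/150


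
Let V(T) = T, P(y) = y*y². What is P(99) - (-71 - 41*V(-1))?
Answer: 970329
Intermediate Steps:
P(y) = y³
P(99) - (-71 - 41*V(-1)) = 99³ - (-71 - 41*(-1)) = 970299 - (-71 + 41) = 970299 - 1*(-30) = 970299 + 30 = 970329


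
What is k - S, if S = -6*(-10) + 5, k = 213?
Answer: 148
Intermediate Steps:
S = 65 (S = 60 + 5 = 65)
k - S = 213 - 1*65 = 213 - 65 = 148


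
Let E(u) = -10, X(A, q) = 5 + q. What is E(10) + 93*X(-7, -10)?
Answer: -475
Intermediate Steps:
E(10) + 93*X(-7, -10) = -10 + 93*(5 - 10) = -10 + 93*(-5) = -10 - 465 = -475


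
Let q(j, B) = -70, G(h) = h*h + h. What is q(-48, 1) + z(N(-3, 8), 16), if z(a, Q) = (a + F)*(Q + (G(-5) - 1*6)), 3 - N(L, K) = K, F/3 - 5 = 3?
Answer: 500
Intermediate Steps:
G(h) = h + h² (G(h) = h² + h = h + h²)
F = 24 (F = 15 + 3*3 = 15 + 9 = 24)
N(L, K) = 3 - K
z(a, Q) = (14 + Q)*(24 + a) (z(a, Q) = (a + 24)*(Q + (-5*(1 - 5) - 1*6)) = (24 + a)*(Q + (-5*(-4) - 6)) = (24 + a)*(Q + (20 - 6)) = (24 + a)*(Q + 14) = (24 + a)*(14 + Q) = (14 + Q)*(24 + a))
q(-48, 1) + z(N(-3, 8), 16) = -70 + (336 + 14*(3 - 1*8) + 24*16 + 16*(3 - 1*8)) = -70 + (336 + 14*(3 - 8) + 384 + 16*(3 - 8)) = -70 + (336 + 14*(-5) + 384 + 16*(-5)) = -70 + (336 - 70 + 384 - 80) = -70 + 570 = 500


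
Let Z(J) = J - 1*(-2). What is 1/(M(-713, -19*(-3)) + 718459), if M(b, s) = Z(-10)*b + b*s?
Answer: 1/683522 ≈ 1.4630e-6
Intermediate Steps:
Z(J) = 2 + J (Z(J) = J + 2 = 2 + J)
M(b, s) = -8*b + b*s (M(b, s) = (2 - 10)*b + b*s = -8*b + b*s)
1/(M(-713, -19*(-3)) + 718459) = 1/(-713*(-8 - 19*(-3)) + 718459) = 1/(-713*(-8 + 57) + 718459) = 1/(-713*49 + 718459) = 1/(-34937 + 718459) = 1/683522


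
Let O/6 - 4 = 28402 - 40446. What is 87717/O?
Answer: -4177/3440 ≈ -1.2142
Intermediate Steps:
O = -72240 (O = 24 + 6*(28402 - 40446) = 24 + 6*(-12044) = 24 - 72264 = -72240)
87717/O = 87717/(-72240) = 87717*(-1/72240) = -4177/3440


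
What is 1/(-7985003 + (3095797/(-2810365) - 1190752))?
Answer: -2810365/25787223796372 ≈ -1.0898e-7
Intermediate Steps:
1/(-7985003 + (3095797/(-2810365) - 1190752)) = 1/(-7985003 + (3095797*(-1/2810365) - 1190752)) = 1/(-7985003 + (-3095797/2810365 - 1190752)) = 1/(-7985003 - 3346450840277/2810365) = 1/(-25787223796372/2810365) = -2810365/25787223796372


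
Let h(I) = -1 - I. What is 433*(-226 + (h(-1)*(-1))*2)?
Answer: -97858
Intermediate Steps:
433*(-226 + (h(-1)*(-1))*2) = 433*(-226 + ((-1 - 1*(-1))*(-1))*2) = 433*(-226 + ((-1 + 1)*(-1))*2) = 433*(-226 + (0*(-1))*2) = 433*(-226 + 0*2) = 433*(-226 + 0) = 433*(-226) = -97858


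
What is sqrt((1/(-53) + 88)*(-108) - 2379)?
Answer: I*sqrt(33373623)/53 ≈ 109.0*I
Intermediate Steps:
sqrt((1/(-53) + 88)*(-108) - 2379) = sqrt((-1/53 + 88)*(-108) - 2379) = sqrt((4663/53)*(-108) - 2379) = sqrt(-503604/53 - 2379) = sqrt(-629691/53) = I*sqrt(33373623)/53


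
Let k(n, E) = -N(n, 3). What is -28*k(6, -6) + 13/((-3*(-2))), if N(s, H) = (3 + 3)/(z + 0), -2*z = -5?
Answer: 2081/30 ≈ 69.367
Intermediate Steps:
z = 5/2 (z = -½*(-5) = 5/2 ≈ 2.5000)
N(s, H) = 12/5 (N(s, H) = (3 + 3)/(5/2 + 0) = 6/(5/2) = 6*(⅖) = 12/5)
k(n, E) = -12/5 (k(n, E) = -1*12/5 = -12/5)
-28*k(6, -6) + 13/((-3*(-2))) = -28*(-12/5) + 13/((-3*(-2))) = 336/5 + 13/6 = 2081/30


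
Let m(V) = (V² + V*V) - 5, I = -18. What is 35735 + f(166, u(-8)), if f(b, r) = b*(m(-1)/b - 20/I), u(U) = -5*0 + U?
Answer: 323248/9 ≈ 35916.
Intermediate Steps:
m(V) = -5 + 2*V² (m(V) = (V² + V²) - 5 = 2*V² - 5 = -5 + 2*V²)
u(U) = U (u(U) = 0 + U = U)
f(b, r) = b*(10/9 - 3/b) (f(b, r) = b*((-5 + 2*(-1)²)/b - 20/(-18)) = b*((-5 + 2*1)/b - 20*(-1/18)) = b*((-5 + 2)/b + 10/9) = b*(-3/b + 10/9) = b*(10/9 - 3/b))
35735 + f(166, u(-8)) = 35735 + (-3 + (10/9)*166) = 35735 + (-3 + 1660/9) = 35735 + 1633/9 = 323248/9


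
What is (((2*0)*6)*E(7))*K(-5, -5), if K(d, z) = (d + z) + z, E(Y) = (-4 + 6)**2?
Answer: 0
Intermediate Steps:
E(Y) = 4 (E(Y) = 2**2 = 4)
K(d, z) = d + 2*z
(((2*0)*6)*E(7))*K(-5, -5) = (((2*0)*6)*4)*(-5 + 2*(-5)) = ((0*6)*4)*(-5 - 10) = (0*4)*(-15) = 0*(-15) = 0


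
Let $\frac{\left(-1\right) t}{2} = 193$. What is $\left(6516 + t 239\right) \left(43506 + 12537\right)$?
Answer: $-4805014734$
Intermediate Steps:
$t = -386$ ($t = \left(-2\right) 193 = -386$)
$\left(6516 + t 239\right) \left(43506 + 12537\right) = \left(6516 - 92254\right) \left(43506 + 12537\right) = \left(6516 - 92254\right) 56043 = \left(-85738\right) 56043 = -4805014734$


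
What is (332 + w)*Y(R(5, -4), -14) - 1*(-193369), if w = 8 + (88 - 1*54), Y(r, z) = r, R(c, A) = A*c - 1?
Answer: 185515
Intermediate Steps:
R(c, A) = -1 + A*c
w = 42 (w = 8 + (88 - 54) = 8 + 34 = 42)
(332 + w)*Y(R(5, -4), -14) - 1*(-193369) = (332 + 42)*(-1 - 4*5) - 1*(-193369) = 374*(-1 - 20) + 193369 = 374*(-21) + 193369 = -7854 + 193369 = 185515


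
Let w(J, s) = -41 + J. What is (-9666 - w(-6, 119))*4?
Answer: -38476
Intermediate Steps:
(-9666 - w(-6, 119))*4 = (-9666 - (-41 - 6))*4 = (-9666 - 1*(-47))*4 = (-9666 + 47)*4 = -9619*4 = -38476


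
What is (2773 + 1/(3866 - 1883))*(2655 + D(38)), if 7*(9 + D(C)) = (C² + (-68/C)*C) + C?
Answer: 15660753280/1983 ≈ 7.8975e+6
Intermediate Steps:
D(C) = -131/7 + C/7 + C²/7 (D(C) = -9 + ((C² + (-68/C)*C) + C)/7 = -9 + ((C² - 68) + C)/7 = -9 + ((-68 + C²) + C)/7 = -9 + (-68 + C + C²)/7 = -9 + (-68/7 + C/7 + C²/7) = -131/7 + C/7 + C²/7)
(2773 + 1/(3866 - 1883))*(2655 + D(38)) = (2773 + 1/(3866 - 1883))*(2655 + (-131/7 + (⅐)*38 + (⅐)*38²)) = (2773 + 1/1983)*(2655 + (-131/7 + 38/7 + (⅐)*1444)) = (2773 + 1/1983)*(2655 + (-131/7 + 38/7 + 1444/7)) = 5498860*(2655 + 193)/1983 = (5498860/1983)*2848 = 15660753280/1983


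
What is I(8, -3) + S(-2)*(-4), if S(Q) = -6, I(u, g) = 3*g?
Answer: 15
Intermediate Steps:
I(8, -3) + S(-2)*(-4) = 3*(-3) - 6*(-4) = -9 + 24 = 15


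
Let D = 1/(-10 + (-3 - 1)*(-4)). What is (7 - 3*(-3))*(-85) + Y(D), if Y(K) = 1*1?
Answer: -1359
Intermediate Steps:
D = ⅙ (D = 1/(-10 - 4*(-4)) = 1/(-10 + 16) = 1/6 = ⅙ ≈ 0.16667)
Y(K) = 1
(7 - 3*(-3))*(-85) + Y(D) = (7 - 3*(-3))*(-85) + 1 = (7 + 9)*(-85) + 1 = 16*(-85) + 1 = -1360 + 1 = -1359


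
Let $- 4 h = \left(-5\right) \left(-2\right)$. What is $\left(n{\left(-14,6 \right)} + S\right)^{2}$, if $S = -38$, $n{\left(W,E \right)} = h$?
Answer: $\frac{6561}{4} \approx 1640.3$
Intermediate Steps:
$h = - \frac{5}{2}$ ($h = - \frac{\left(-5\right) \left(-2\right)}{4} = \left(- \frac{1}{4}\right) 10 = - \frac{5}{2} \approx -2.5$)
$n{\left(W,E \right)} = - \frac{5}{2}$
$\left(n{\left(-14,6 \right)} + S\right)^{2} = \left(- \frac{5}{2} - 38\right)^{2} = \left(- \frac{81}{2}\right)^{2} = \frac{6561}{4}$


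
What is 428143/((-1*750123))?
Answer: -428143/750123 ≈ -0.57076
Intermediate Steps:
428143/((-1*750123)) = 428143/(-750123) = 428143*(-1/750123) = -428143/750123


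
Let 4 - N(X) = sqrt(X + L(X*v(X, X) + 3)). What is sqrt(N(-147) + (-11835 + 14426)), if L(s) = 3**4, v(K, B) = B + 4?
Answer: sqrt(2595 - I*sqrt(66)) ≈ 50.941 - 0.07974*I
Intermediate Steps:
v(K, B) = 4 + B
L(s) = 81
N(X) = 4 - sqrt(81 + X) (N(X) = 4 - sqrt(X + 81) = 4 - sqrt(81 + X))
sqrt(N(-147) + (-11835 + 14426)) = sqrt((4 - sqrt(81 - 147)) + (-11835 + 14426)) = sqrt((4 - sqrt(-66)) + 2591) = sqrt((4 - I*sqrt(66)) + 2591) = sqrt(2595 - I*sqrt(66))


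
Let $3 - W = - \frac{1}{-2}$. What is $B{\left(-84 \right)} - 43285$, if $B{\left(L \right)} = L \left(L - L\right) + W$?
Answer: $- \frac{86565}{2} \approx -43283.0$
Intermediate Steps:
$W = \frac{5}{2}$ ($W = 3 - - \frac{1}{-2} = 3 - \left(-1\right) \left(- \frac{1}{2}\right) = 3 - \frac{1}{2} = \frac{5}{2} \approx 2.5$)
$B{\left(L \right)} = \frac{5}{2}$ ($B{\left(L \right)} = L \left(L - L\right) + \frac{5}{2} = L 0 + \frac{5}{2} = 0 + \frac{5}{2} = \frac{5}{2}$)
$B{\left(-84 \right)} - 43285 = \frac{5}{2} - 43285 = - \frac{86565}{2}$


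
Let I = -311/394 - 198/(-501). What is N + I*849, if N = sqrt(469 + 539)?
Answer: -22017117/65798 + 12*sqrt(7) ≈ -302.87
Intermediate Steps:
N = 12*sqrt(7) (N = sqrt(1008) = 12*sqrt(7) ≈ 31.749)
I = -25933/65798 (I = -311*1/394 - 198*(-1/501) = -311/394 + 66/167 = -25933/65798 ≈ -0.39413)
N + I*849 = 12*sqrt(7) - 25933/65798*849 = 12*sqrt(7) - 22017117/65798 = -22017117/65798 + 12*sqrt(7)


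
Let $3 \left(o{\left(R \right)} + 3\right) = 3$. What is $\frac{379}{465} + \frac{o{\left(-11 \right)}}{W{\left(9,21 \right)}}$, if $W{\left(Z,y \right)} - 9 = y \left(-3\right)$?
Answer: $\frac{3566}{4185} \approx 0.85209$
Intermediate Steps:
$W{\left(Z,y \right)} = 9 - 3 y$ ($W{\left(Z,y \right)} = 9 + y \left(-3\right) = 9 - 3 y$)
$o{\left(R \right)} = -2$ ($o{\left(R \right)} = -3 + \frac{1}{3} \cdot 3 = -3 + 1 = -2$)
$\frac{379}{465} + \frac{o{\left(-11 \right)}}{W{\left(9,21 \right)}} = \frac{379}{465} - \frac{2}{9 - 63} = 379 \cdot \frac{1}{465} - \frac{2}{9 - 63} = \frac{379}{465} - \frac{2}{-54} = \frac{379}{465} - - \frac{1}{27} = \frac{379}{465} + \frac{1}{27} = \frac{3566}{4185}$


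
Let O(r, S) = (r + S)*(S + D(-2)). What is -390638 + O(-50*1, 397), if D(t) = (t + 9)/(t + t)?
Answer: -1013945/4 ≈ -2.5349e+5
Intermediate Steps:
D(t) = (9 + t)/(2*t) (D(t) = (9 + t)/((2*t)) = (9 + t)*(1/(2*t)) = (9 + t)/(2*t))
O(r, S) = (-7/4 + S)*(S + r) (O(r, S) = (r + S)*(S + (1/2)*(9 - 2)/(-2)) = (S + r)*(S + (1/2)*(-1/2)*7) = (S + r)*(S - 7/4) = (S + r)*(-7/4 + S) = (-7/4 + S)*(S + r))
-390638 + O(-50*1, 397) = -390638 + (397**2 - 7/4*397 - (-175)/2 + 397*(-50*1)) = -390638 + (157609 - 2779/4 - 7/4*(-50) + 397*(-50)) = -390638 + (157609 - 2779/4 + 175/2 - 19850) = -390638 + 548607/4 = -1013945/4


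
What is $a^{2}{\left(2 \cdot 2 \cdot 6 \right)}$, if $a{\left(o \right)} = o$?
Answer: $576$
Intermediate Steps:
$a^{2}{\left(2 \cdot 2 \cdot 6 \right)} = \left(2 \cdot 2 \cdot 6\right)^{2} = \left(4 \cdot 6\right)^{2} = 24^{2} = 576$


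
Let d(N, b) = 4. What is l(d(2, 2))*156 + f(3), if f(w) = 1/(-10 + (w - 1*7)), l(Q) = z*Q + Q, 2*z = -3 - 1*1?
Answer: -8737/14 ≈ -624.07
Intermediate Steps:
z = -2 (z = (-3 - 1*1)/2 = (-3 - 1)/2 = (½)*(-4) = -2)
l(Q) = -Q (l(Q) = -2*Q + Q = -Q)
f(w) = 1/(-17 + w) (f(w) = 1/(-10 + (w - 7)) = 1/(-10 + (-7 + w)) = 1/(-17 + w))
l(d(2, 2))*156 + f(3) = -1*4*156 + 1/(-17 + 3) = -4*156 + 1/(-14) = -624 - 1/14 = -8737/14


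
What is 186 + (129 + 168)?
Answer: 483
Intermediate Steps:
186 + (129 + 168) = 186 + 297 = 483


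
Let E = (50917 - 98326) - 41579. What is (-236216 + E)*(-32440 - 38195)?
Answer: 22970784540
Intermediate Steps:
E = -88988 (E = -47409 - 41579 = -88988)
(-236216 + E)*(-32440 - 38195) = (-236216 - 88988)*(-32440 - 38195) = -325204*(-70635) = 22970784540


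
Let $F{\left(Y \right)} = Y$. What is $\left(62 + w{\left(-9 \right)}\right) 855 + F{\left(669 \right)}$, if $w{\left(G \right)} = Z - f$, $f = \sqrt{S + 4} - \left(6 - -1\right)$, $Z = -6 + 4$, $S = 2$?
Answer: $57954 - 855 \sqrt{6} \approx 55860.0$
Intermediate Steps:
$Z = -2$
$f = -7 + \sqrt{6}$ ($f = \sqrt{2 + 4} - \left(6 - -1\right) = \sqrt{6} - \left(6 + 1\right) = \sqrt{6} - 7 = -7 + \sqrt{6} \approx -4.5505$)
$w{\left(G \right)} = 5 - \sqrt{6}$ ($w{\left(G \right)} = -2 - \left(-7 + \sqrt{6}\right) = -2 + \left(7 - \sqrt{6}\right) = 5 - \sqrt{6}$)
$\left(62 + w{\left(-9 \right)}\right) 855 + F{\left(669 \right)} = \left(62 + \left(5 - \sqrt{6}\right)\right) 855 + 669 = \left(67 - \sqrt{6}\right) 855 + 669 = \left(57285 - 855 \sqrt{6}\right) + 669 = 57954 - 855 \sqrt{6}$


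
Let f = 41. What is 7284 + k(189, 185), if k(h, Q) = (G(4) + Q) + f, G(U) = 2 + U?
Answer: 7516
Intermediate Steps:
k(h, Q) = 47 + Q (k(h, Q) = ((2 + 4) + Q) + 41 = (6 + Q) + 41 = 47 + Q)
7284 + k(189, 185) = 7284 + (47 + 185) = 7284 + 232 = 7516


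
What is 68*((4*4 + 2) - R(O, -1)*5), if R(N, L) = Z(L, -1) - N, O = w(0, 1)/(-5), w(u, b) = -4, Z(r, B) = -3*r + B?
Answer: 816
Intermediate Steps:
Z(r, B) = B - 3*r
O = ⅘ (O = -4/(-5) = -4*(-⅕) = ⅘ ≈ 0.80000)
R(N, L) = -1 - N - 3*L (R(N, L) = (-1 - 3*L) - N = -1 - N - 3*L)
68*((4*4 + 2) - R(O, -1)*5) = 68*((4*4 + 2) - (-1 - 1*⅘ - 3*(-1))*5) = 68*((16 + 2) - (-1 - ⅘ + 3)*5) = 68*(18 - 1*6/5*5) = 68*(18 - 6/5*5) = 68*(18 - 6) = 68*12 = 816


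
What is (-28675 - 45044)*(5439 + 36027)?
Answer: -3056832054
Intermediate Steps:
(-28675 - 45044)*(5439 + 36027) = -73719*41466 = -3056832054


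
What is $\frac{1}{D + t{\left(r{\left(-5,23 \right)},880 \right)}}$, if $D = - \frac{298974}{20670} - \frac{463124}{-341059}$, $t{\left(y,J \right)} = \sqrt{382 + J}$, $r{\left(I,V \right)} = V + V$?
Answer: $\frac{107060497509127245}{8905686137416713581} + \frac{8168659183003225 \sqrt{1262}}{8905686137416713581} \approx 0.044606$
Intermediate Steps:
$r{\left(I,V \right)} = 2 V$
$D = - \frac{1184551287}{90380635}$ ($D = \left(-298974\right) \frac{1}{20670} - - \frac{463124}{341059} = - \frac{3833}{265} + \frac{463124}{341059} = - \frac{1184551287}{90380635} \approx -13.106$)
$\frac{1}{D + t{\left(r{\left(-5,23 \right)},880 \right)}} = \frac{1}{- \frac{1184551287}{90380635} + \sqrt{382 + 880}} = \frac{1}{- \frac{1184551287}{90380635} + \sqrt{1262}}$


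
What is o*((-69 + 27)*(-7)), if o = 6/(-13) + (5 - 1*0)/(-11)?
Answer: -38514/143 ≈ -269.33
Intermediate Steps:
o = -131/143 (o = 6*(-1/13) + (5 + 0)*(-1/11) = -6/13 + 5*(-1/11) = -6/13 - 5/11 = -131/143 ≈ -0.91608)
o*((-69 + 27)*(-7)) = -131*(-69 + 27)*(-7)/143 = -(-5502)*(-7)/143 = -131/143*294 = -38514/143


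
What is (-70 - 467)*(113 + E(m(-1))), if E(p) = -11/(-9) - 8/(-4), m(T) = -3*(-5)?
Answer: -187234/3 ≈ -62411.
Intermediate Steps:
m(T) = 15
E(p) = 29/9 (E(p) = -11*(-⅑) - 8*(-¼) = 11/9 + 2 = 29/9)
(-70 - 467)*(113 + E(m(-1))) = (-70 - 467)*(113 + 29/9) = -537*1046/9 = -187234/3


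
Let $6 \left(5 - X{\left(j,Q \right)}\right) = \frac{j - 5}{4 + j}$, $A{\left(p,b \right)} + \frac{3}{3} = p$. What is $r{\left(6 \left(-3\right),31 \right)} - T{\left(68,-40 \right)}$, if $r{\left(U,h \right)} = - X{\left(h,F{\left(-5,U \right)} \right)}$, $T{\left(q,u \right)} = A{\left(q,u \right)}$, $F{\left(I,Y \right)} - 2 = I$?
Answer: $- \frac{7547}{105} \approx -71.876$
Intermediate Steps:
$A{\left(p,b \right)} = -1 + p$
$F{\left(I,Y \right)} = 2 + I$
$T{\left(q,u \right)} = -1 + q$
$X{\left(j,Q \right)} = 5 - \frac{-5 + j}{6 \left(4 + j\right)}$ ($X{\left(j,Q \right)} = 5 - \frac{\left(j - 5\right) \frac{1}{4 + j}}{6} = 5 - \frac{\left(-5 + j\right) \frac{1}{4 + j}}{6} = 5 - \frac{\frac{1}{4 + j} \left(-5 + j\right)}{6} = 5 - \frac{-5 + j}{6 \left(4 + j\right)}$)
$r{\left(U,h \right)} = - \frac{125 + 29 h}{6 \left(4 + h\right)}$
$r{\left(6 \left(-3\right),31 \right)} - T{\left(68,-40 \right)} = \frac{-125 - 899}{6 \left(4 + 31\right)} - \left(-1 + 68\right) = \frac{-125 - 899}{6 \cdot 35} - 67 = \frac{1}{6} \cdot \frac{1}{35} \left(-1024\right) - 67 = - \frac{512}{105} - 67 = - \frac{7547}{105}$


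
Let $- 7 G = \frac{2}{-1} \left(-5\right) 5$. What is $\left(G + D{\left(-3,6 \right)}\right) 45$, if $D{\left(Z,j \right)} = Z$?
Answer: $- \frac{3195}{7} \approx -456.43$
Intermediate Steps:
$G = - \frac{50}{7}$ ($G = - \frac{\frac{2}{-1} \left(-5\right) 5}{7} = - \frac{2 \left(-1\right) \left(-5\right) 5}{7} = - \frac{\left(-2\right) \left(-5\right) 5}{7} = - \frac{10 \cdot 5}{7} = \left(- \frac{1}{7}\right) 50 = - \frac{50}{7} \approx -7.1429$)
$\left(G + D{\left(-3,6 \right)}\right) 45 = \left(- \frac{50}{7} - 3\right) 45 = \left(- \frac{71}{7}\right) 45 = - \frac{3195}{7}$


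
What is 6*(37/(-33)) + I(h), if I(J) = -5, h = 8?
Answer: -129/11 ≈ -11.727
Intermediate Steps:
6*(37/(-33)) + I(h) = 6*(37/(-33)) - 5 = 6*(37*(-1/33)) - 5 = 6*(-37/33) - 5 = -74/11 - 5 = -129/11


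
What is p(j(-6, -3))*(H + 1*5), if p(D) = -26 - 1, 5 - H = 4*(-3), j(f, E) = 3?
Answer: -594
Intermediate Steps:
H = 17 (H = 5 - 4*(-3) = 5 - 1*(-12) = 5 + 12 = 17)
p(D) = -27
p(j(-6, -3))*(H + 1*5) = -27*(17 + 1*5) = -27*(17 + 5) = -27*22 = -594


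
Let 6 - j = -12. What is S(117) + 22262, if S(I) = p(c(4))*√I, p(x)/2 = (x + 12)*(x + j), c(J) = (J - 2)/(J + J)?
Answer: 22262 + 10731*√13/8 ≈ 27098.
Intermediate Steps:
j = 18 (j = 6 - 1*(-12) = 6 + 12 = 18)
c(J) = (-2 + J)/(2*J) (c(J) = (-2 + J)/((2*J)) = (-2 + J)*(1/(2*J)) = (-2 + J)/(2*J))
p(x) = 2*(12 + x)*(18 + x) (p(x) = 2*((x + 12)*(x + 18)) = 2*((12 + x)*(18 + x)) = 2*(12 + x)*(18 + x))
S(I) = 3577*√I/8 (S(I) = (432 + 2*((½)*(-2 + 4)/4)² + 60*((½)*(-2 + 4)/4))*√I = (432 + 2*((½)*(¼)*2)² + 60*((½)*(¼)*2))*√I = (432 + 2*(¼)² + 60*(¼))*√I = (432 + 2*(1/16) + 15)*√I = (432 + ⅛ + 15)*√I = 3577*√I/8)
S(117) + 22262 = 3577*√117/8 + 22262 = 3577*(3*√13)/8 + 22262 = 10731*√13/8 + 22262 = 22262 + 10731*√13/8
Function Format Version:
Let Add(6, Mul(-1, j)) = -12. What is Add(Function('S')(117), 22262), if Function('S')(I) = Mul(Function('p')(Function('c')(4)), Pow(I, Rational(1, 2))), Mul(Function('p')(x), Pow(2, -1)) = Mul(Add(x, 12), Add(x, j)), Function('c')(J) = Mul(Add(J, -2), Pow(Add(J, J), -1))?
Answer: Add(22262, Mul(Rational(10731, 8), Pow(13, Rational(1, 2)))) ≈ 27098.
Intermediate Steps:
j = 18 (j = Add(6, Mul(-1, -12)) = Add(6, 12) = 18)
Function('c')(J) = Mul(Rational(1, 2), Pow(J, -1), Add(-2, J)) (Function('c')(J) = Mul(Add(-2, J), Pow(Mul(2, J), -1)) = Mul(Add(-2, J), Mul(Rational(1, 2), Pow(J, -1))) = Mul(Rational(1, 2), Pow(J, -1), Add(-2, J)))
Function('p')(x) = Mul(2, Add(12, x), Add(18, x)) (Function('p')(x) = Mul(2, Mul(Add(x, 12), Add(x, 18))) = Mul(2, Mul(Add(12, x), Add(18, x))) = Mul(2, Add(12, x), Add(18, x)))
Function('S')(I) = Mul(Rational(3577, 8), Pow(I, Rational(1, 2))) (Function('S')(I) = Mul(Add(432, Mul(2, Pow(Mul(Rational(1, 2), Pow(4, -1), Add(-2, 4)), 2)), Mul(60, Mul(Rational(1, 2), Pow(4, -1), Add(-2, 4)))), Pow(I, Rational(1, 2))) = Mul(Add(432, Mul(2, Pow(Mul(Rational(1, 2), Rational(1, 4), 2), 2)), Mul(60, Mul(Rational(1, 2), Rational(1, 4), 2))), Pow(I, Rational(1, 2))) = Mul(Add(432, Mul(2, Pow(Rational(1, 4), 2)), Mul(60, Rational(1, 4))), Pow(I, Rational(1, 2))) = Mul(Add(432, Mul(2, Rational(1, 16)), 15), Pow(I, Rational(1, 2))) = Mul(Add(432, Rational(1, 8), 15), Pow(I, Rational(1, 2))) = Mul(Rational(3577, 8), Pow(I, Rational(1, 2))))
Add(Function('S')(117), 22262) = Add(Mul(Rational(3577, 8), Pow(117, Rational(1, 2))), 22262) = Add(Mul(Rational(3577, 8), Mul(3, Pow(13, Rational(1, 2)))), 22262) = Add(Mul(Rational(10731, 8), Pow(13, Rational(1, 2))), 22262) = Add(22262, Mul(Rational(10731, 8), Pow(13, Rational(1, 2))))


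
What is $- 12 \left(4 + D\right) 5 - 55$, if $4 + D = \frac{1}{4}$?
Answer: $-70$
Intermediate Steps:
$D = - \frac{15}{4}$ ($D = -4 + \frac{1}{4} = - \frac{15}{4} \approx -3.75$)
$- 12 \left(4 + D\right) 5 - 55 = - 12 \left(4 - \frac{15}{4}\right) 5 - 55 = - 12 \cdot \frac{1}{4} \cdot 5 - 55 = \left(-12\right) \frac{5}{4} - 55 = -15 - 55 = -70$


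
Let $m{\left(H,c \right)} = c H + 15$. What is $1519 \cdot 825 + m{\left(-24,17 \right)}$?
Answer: $1252782$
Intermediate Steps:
$m{\left(H,c \right)} = 15 + H c$ ($m{\left(H,c \right)} = H c + 15 = 15 + H c$)
$1519 \cdot 825 + m{\left(-24,17 \right)} = 1519 \cdot 825 + \left(15 - 408\right) = 1253175 + \left(15 - 408\right) = 1253175 - 393 = 1252782$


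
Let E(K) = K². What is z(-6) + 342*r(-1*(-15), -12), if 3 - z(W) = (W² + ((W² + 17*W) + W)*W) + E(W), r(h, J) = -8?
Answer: -3237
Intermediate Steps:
z(W) = 3 - 2*W² - W*(W² + 18*W) (z(W) = 3 - ((W² + ((W² + 17*W) + W)*W) + W²) = 3 - ((W² + (W² + 18*W)*W) + W²) = 3 - ((W² + W*(W² + 18*W)) + W²) = 3 - (2*W² + W*(W² + 18*W)) = 3 + (-2*W² - W*(W² + 18*W)) = 3 - 2*W² - W*(W² + 18*W))
z(-6) + 342*r(-1*(-15), -12) = (3 - 1*(-6)³ - 20*(-6)²) + 342*(-8) = (3 - 1*(-216) - 20*36) - 2736 = (3 + 216 - 720) - 2736 = -501 - 2736 = -3237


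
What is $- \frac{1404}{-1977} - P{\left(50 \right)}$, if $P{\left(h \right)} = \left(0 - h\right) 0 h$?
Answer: $\frac{468}{659} \approx 0.71017$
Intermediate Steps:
$P{\left(h \right)} = 0$ ($P{\left(h \right)} = - h 0 h = 0 h = 0$)
$- \frac{1404}{-1977} - P{\left(50 \right)} = - \frac{1404}{-1977} - 0 = \left(-1404\right) \left(- \frac{1}{1977}\right) + 0 = \frac{468}{659} + 0 = \frac{468}{659}$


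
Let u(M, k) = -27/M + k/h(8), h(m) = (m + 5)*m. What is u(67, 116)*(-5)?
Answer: -6205/1742 ≈ -3.5620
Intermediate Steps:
h(m) = m*(5 + m) (h(m) = (5 + m)*m = m*(5 + m))
u(M, k) = -27/M + k/104 (u(M, k) = -27/M + k/((8*(5 + 8))) = -27/M + k/((8*13)) = -27/M + k/104)
u(67, 116)*(-5) = (-27/67 + (1/104)*116)*(-5) = (-27*1/67 + 29/26)*(-5) = (-27/67 + 29/26)*(-5) = (1241/1742)*(-5) = -6205/1742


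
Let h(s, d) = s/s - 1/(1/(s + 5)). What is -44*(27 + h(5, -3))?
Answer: -792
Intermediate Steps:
h(s, d) = -4 - s (h(s, d) = 1 - 1/(1/(5 + s)) = 1 - (5 + s) = 1 + (-5 - s) = -4 - s)
-44*(27 + h(5, -3)) = -44*(27 + (-4 - 1*5)) = -44*(27 + (-4 - 5)) = -44*(27 - 9) = -44*18 = -792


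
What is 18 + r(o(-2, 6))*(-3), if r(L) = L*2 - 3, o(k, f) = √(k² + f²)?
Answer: 27 - 12*√10 ≈ -10.947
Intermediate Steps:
o(k, f) = √(f² + k²)
r(L) = -3 + 2*L (r(L) = 2*L - 3 = -3 + 2*L)
18 + r(o(-2, 6))*(-3) = 18 + (-3 + 2*√(6² + (-2)²))*(-3) = 18 + (-3 + 2*√(36 + 4))*(-3) = 18 + (-3 + 2*√40)*(-3) = 18 + (-3 + 2*(2*√10))*(-3) = 18 + (-3 + 4*√10)*(-3) = 18 + (9 - 12*√10) = 27 - 12*√10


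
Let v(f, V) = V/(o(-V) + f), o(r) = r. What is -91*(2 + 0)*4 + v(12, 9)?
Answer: -725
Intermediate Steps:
v(f, V) = V/(f - V) (v(f, V) = V/(-V + f) = V/(f - V))
-91*(2 + 0)*4 + v(12, 9) = -91*(2 + 0)*4 + 9/(12 - 1*9) = -182*4 + 9/(12 - 9) = -91*8 + 9/3 = -728 + 9*(⅓) = -728 + 3 = -725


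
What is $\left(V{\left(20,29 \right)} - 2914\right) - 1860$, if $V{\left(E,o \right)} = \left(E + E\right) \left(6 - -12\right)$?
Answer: $-4054$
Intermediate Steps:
$V{\left(E,o \right)} = 36 E$ ($V{\left(E,o \right)} = 2 E \left(6 + 12\right) = 2 E 18 = 36 E$)
$\left(V{\left(20,29 \right)} - 2914\right) - 1860 = \left(36 \cdot 20 - 2914\right) - 1860 = \left(720 - 2914\right) - 1860 = -2194 - 1860 = -4054$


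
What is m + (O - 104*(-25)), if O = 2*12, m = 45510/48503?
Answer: 3105302/1183 ≈ 2624.9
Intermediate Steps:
m = 1110/1183 (m = 45510*(1/48503) = 1110/1183 ≈ 0.93829)
O = 24
m + (O - 104*(-25)) = 1110/1183 + (24 - 104*(-25)) = 1110/1183 + (24 + 2600) = 1110/1183 + 2624 = 3105302/1183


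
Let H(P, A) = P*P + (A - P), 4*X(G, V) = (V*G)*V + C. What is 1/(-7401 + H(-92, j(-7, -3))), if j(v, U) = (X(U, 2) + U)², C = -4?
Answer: 1/1204 ≈ 0.00083056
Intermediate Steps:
X(G, V) = -1 + G*V²/4 (X(G, V) = ((V*G)*V - 4)/4 = ((G*V)*V - 4)/4 = (G*V² - 4)/4 = (-4 + G*V²)/4 = -1 + G*V²/4)
j(v, U) = (-1 + 2*U)² (j(v, U) = ((-1 + (¼)*U*2²) + U)² = ((-1 + (¼)*U*4) + U)² = ((-1 + U) + U)² = (-1 + 2*U)²)
H(P, A) = A + P² - P (H(P, A) = P² + (A - P) = A + P² - P)
1/(-7401 + H(-92, j(-7, -3))) = 1/(-7401 + ((-1 + 2*(-3))² + (-92)² - 1*(-92))) = 1/(-7401 + ((-1 - 6)² + 8464 + 92)) = 1/(-7401 + ((-7)² + 8464 + 92)) = 1/(-7401 + (49 + 8464 + 92)) = 1/(-7401 + 8605) = 1/1204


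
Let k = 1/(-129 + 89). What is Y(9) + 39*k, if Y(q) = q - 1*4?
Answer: 161/40 ≈ 4.0250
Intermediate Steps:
Y(q) = -4 + q (Y(q) = q - 4 = -4 + q)
k = -1/40 (k = 1/(-40) = -1/40 ≈ -0.025000)
Y(9) + 39*k = (-4 + 9) + 39*(-1/40) = 5 - 39/40 = 161/40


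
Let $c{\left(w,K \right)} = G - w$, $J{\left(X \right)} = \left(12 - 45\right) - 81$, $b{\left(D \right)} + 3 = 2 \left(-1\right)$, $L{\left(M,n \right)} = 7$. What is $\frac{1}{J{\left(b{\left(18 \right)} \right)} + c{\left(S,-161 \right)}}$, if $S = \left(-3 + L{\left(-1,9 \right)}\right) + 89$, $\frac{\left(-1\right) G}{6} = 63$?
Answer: $- \frac{1}{585} \approx -0.0017094$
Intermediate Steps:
$G = -378$ ($G = \left(-6\right) 63 = -378$)
$b{\left(D \right)} = -5$ ($b{\left(D \right)} = -3 + 2 \left(-1\right) = -3 - 2 = -5$)
$J{\left(X \right)} = -114$ ($J{\left(X \right)} = -33 - 81 = -114$)
$S = 93$ ($S = \left(-3 + 7\right) + 89 = 4 + 89 = 93$)
$c{\left(w,K \right)} = -378 - w$
$\frac{1}{J{\left(b{\left(18 \right)} \right)} + c{\left(S,-161 \right)}} = \frac{1}{-114 - 471} = \frac{1}{-585} = - \frac{1}{585}$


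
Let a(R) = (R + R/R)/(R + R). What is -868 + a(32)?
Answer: -55519/64 ≈ -867.48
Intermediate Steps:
a(R) = (1 + R)/(2*R) (a(R) = (R + 1)/((2*R)) = (1 + R)*(1/(2*R)) = (1 + R)/(2*R))
-868 + a(32) = -868 + (½)*(1 + 32)/32 = -868 + (½)*(1/32)*33 = -868 + 33/64 = -55519/64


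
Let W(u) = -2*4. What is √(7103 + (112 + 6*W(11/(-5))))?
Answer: √7167 ≈ 84.658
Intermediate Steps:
W(u) = -8
√(7103 + (112 + 6*W(11/(-5)))) = √(7103 + (112 + 6*(-8))) = √(7103 + (112 - 48)) = √(7103 + 64) = √7167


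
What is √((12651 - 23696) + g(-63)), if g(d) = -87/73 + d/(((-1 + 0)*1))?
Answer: I*√58529429/73 ≈ 104.8*I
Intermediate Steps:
g(d) = -87/73 - d (g(d) = -87*1/73 + d/((-1*1)) = -87/73 + d/(-1) = -87/73 + d*(-1) = -87/73 - d)
√((12651 - 23696) + g(-63)) = √((12651 - 23696) + (-87/73 - 1*(-63))) = √(-11045 + (-87/73 + 63)) = √(-11045 + 4512/73) = √(-801773/73) = I*√58529429/73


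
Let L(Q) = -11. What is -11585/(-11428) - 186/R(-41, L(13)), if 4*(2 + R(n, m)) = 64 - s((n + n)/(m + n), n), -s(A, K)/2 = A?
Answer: -101622751/8788132 ≈ -11.564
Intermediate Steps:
s(A, K) = -2*A
R(n, m) = 14 + n/(m + n) (R(n, m) = -2 + (64 - (-2)*(n + n)/(m + n))/4 = -2 + (64 - (-2)*(2*n)/(m + n))/4 = -2 + (64 - (-2)*2*n/(m + n))/4 = -2 + (64 - (-4)*n/(m + n))/4 = -2 + (64 + 4*n/(m + n))/4 = -2 + (16 + n/(m + n)) = 14 + n/(m + n))
-11585/(-11428) - 186/R(-41, L(13)) = -11585/(-11428) - 186*(-11 - 41)/(14*(-11) + 15*(-41)) = -11585*(-1/11428) - 186*(-52/(-154 - 615)) = 11585/11428 - 186/((-1/52*(-769))) = 11585/11428 - 186/769/52 = 11585/11428 - 186*52/769 = 11585/11428 - 9672/769 = -101622751/8788132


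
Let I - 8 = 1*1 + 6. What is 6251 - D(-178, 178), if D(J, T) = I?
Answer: 6236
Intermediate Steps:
I = 15 (I = 8 + (1*1 + 6) = 8 + (1 + 6) = 8 + 7 = 15)
D(J, T) = 15
6251 - D(-178, 178) = 6251 - 1*15 = 6251 - 15 = 6236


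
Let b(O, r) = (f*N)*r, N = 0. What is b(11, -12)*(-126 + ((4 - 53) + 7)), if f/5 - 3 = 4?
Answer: 0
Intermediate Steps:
f = 35 (f = 15 + 5*4 = 15 + 20 = 35)
b(O, r) = 0 (b(O, r) = (35*0)*r = 0*r = 0)
b(11, -12)*(-126 + ((4 - 53) + 7)) = 0*(-126 + ((4 - 53) + 7)) = 0*(-126 + (-49 + 7)) = 0*(-126 - 42) = 0*(-168) = 0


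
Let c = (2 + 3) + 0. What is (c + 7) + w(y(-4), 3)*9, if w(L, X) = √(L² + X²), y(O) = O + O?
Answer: 12 + 9*√73 ≈ 88.896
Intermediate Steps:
y(O) = 2*O
c = 5 (c = 5 + 0 = 5)
(c + 7) + w(y(-4), 3)*9 = (5 + 7) + √((2*(-4))² + 3²)*9 = 12 + √((-8)² + 9)*9 = 12 + √(64 + 9)*9 = 12 + √73*9 = 12 + 9*√73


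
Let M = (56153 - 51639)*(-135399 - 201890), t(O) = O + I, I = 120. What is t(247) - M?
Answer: 1522522913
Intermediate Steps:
t(O) = 120 + O (t(O) = O + 120 = 120 + O)
M = -1522522546 (M = 4514*(-337289) = -1522522546)
t(247) - M = (120 + 247) - 1*(-1522522546) = 367 + 1522522546 = 1522522913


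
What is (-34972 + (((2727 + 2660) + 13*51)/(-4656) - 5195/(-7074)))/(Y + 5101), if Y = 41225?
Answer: -13712802697/18164504016 ≈ -0.75492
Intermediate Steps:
(-34972 + (((2727 + 2660) + 13*51)/(-4656) - 5195/(-7074)))/(Y + 5101) = (-34972 + (((2727 + 2660) + 13*51)/(-4656) - 5195/(-7074)))/(41225 + 5101) = (-34972 + ((5387 + 663)*(-1/4656) - 5195*(-1/7074)))/46326 = (-34972 + (6050*(-1/4656) + 5195/7074))*(1/46326) = (-34972 + (-3025/2328 + 5195/7074))*(1/46326) = (-34972 - 1550815/2744712)*(1/46326) = -95989618879/2744712*1/46326 = -13712802697/18164504016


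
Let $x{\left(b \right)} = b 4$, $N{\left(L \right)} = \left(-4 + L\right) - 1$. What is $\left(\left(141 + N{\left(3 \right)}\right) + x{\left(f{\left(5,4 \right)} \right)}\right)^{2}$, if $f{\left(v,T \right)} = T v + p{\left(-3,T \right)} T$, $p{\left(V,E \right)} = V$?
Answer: $29241$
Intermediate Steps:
$N{\left(L \right)} = -5 + L$
$f{\left(v,T \right)} = - 3 T + T v$ ($f{\left(v,T \right)} = T v - 3 T = - 3 T + T v$)
$x{\left(b \right)} = 4 b$
$\left(\left(141 + N{\left(3 \right)}\right) + x{\left(f{\left(5,4 \right)} \right)}\right)^{2} = \left(\left(141 + \left(-5 + 3\right)\right) + 4 \cdot 4 \left(-3 + 5\right)\right)^{2} = \left(\left(141 - 2\right) + 4 \cdot 4 \cdot 2\right)^{2} = \left(139 + 4 \cdot 8\right)^{2} = \left(139 + 32\right)^{2} = 171^{2} = 29241$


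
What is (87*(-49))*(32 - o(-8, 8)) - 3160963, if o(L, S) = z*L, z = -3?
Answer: -3195067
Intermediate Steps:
o(L, S) = -3*L
(87*(-49))*(32 - o(-8, 8)) - 3160963 = (87*(-49))*(32 - (-3)*(-8)) - 3160963 = -4263*(32 - 1*24) - 3160963 = -4263*(32 - 24) - 3160963 = -4263*8 - 3160963 = -34104 - 3160963 = -3195067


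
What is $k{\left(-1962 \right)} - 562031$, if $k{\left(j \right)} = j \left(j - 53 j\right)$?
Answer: $-200733119$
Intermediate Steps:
$k{\left(j \right)} = - 52 j^{2}$ ($k{\left(j \right)} = j \left(- 52 j\right) = - 52 j^{2}$)
$k{\left(-1962 \right)} - 562031 = - 52 \left(-1962\right)^{2} - 562031 = \left(-52\right) 3849444 - 562031 = -200171088 - 562031 = -200733119$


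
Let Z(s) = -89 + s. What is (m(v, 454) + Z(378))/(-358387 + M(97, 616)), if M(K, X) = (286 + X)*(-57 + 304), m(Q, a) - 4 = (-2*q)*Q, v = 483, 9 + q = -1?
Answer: -9953/135593 ≈ -0.073403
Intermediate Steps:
q = -10 (q = -9 - 1 = -10)
m(Q, a) = 4 + 20*Q (m(Q, a) = 4 + (-2*(-10))*Q = 4 + 20*Q)
M(K, X) = 70642 + 247*X (M(K, X) = (286 + X)*247 = 70642 + 247*X)
(m(v, 454) + Z(378))/(-358387 + M(97, 616)) = ((4 + 20*483) + (-89 + 378))/(-358387 + (70642 + 247*616)) = ((4 + 9660) + 289)/(-358387 + (70642 + 152152)) = (9664 + 289)/(-358387 + 222794) = 9953/(-135593) = 9953*(-1/135593) = -9953/135593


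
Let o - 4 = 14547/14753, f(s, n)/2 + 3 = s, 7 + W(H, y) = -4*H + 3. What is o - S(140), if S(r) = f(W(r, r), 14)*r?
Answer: 2342259839/14753 ≈ 1.5877e+5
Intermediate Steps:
W(H, y) = -4 - 4*H (W(H, y) = -7 + (-4*H + 3) = -7 + (3 - 4*H) = -4 - 4*H)
f(s, n) = -6 + 2*s
S(r) = r*(-14 - 8*r) (S(r) = (-6 + 2*(-4 - 4*r))*r = (-6 + (-8 - 8*r))*r = (-14 - 8*r)*r = r*(-14 - 8*r))
o = 73559/14753 (o = 4 + 14547/14753 = 73559/14753 ≈ 4.9860)
o - S(140) = 73559/14753 - (-2)*140*(7 + 4*140) = 73559/14753 - (-2)*140*(7 + 560) = 73559/14753 - (-2)*140*567 = 73559/14753 - 1*(-158760) = 73559/14753 + 158760 = 2342259839/14753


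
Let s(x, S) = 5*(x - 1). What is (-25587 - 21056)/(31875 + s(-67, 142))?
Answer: -46643/31535 ≈ -1.4791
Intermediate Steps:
s(x, S) = -5 + 5*x (s(x, S) = 5*(-1 + x) = -5 + 5*x)
(-25587 - 21056)/(31875 + s(-67, 142)) = (-25587 - 21056)/(31875 + (-5 + 5*(-67))) = -46643/(31875 + (-5 - 335)) = -46643/(31875 - 340) = -46643/31535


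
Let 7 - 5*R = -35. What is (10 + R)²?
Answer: 8464/25 ≈ 338.56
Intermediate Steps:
R = 42/5 (R = 7/5 - ⅕*(-35) = 7/5 + 7 = 42/5 ≈ 8.4000)
(10 + R)² = (10 + 42/5)² = (92/5)² = 8464/25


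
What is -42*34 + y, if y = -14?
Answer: -1442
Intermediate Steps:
-42*34 + y = -42*34 - 14 = -1428 - 14 = -1442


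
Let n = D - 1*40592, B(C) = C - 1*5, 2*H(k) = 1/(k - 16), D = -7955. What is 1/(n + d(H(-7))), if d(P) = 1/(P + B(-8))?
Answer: -599/29079699 ≈ -2.0599e-5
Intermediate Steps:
H(k) = 1/(2*(-16 + k)) (H(k) = 1/(2*(k - 16)) = 1/(2*(-16 + k)))
B(C) = -5 + C (B(C) = C - 5 = -5 + C)
n = -48547 (n = -7955 - 1*40592 = -7955 - 40592 = -48547)
d(P) = 1/(-13 + P) (d(P) = 1/(P + (-5 - 8)) = 1/(P - 13) = 1/(-13 + P))
1/(n + d(H(-7))) = 1/(-48547 + 1/(-13 + 1/(2*(-16 - 7)))) = 1/(-48547 + 1/(-13 + (½)/(-23))) = 1/(-48547 + 1/(-13 + (½)*(-1/23))) = 1/(-48547 + 1/(-13 - 1/46)) = 1/(-48547 + 1/(-599/46)) = 1/(-48547 - 46/599) = 1/(-29079699/599) = -599/29079699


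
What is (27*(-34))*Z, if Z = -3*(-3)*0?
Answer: 0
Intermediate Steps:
Z = 0 (Z = 9*0 = 0)
(27*(-34))*Z = (27*(-34))*0 = -918*0 = 0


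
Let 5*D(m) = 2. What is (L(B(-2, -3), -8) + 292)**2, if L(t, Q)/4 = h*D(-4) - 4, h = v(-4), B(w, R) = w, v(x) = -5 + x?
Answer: 1710864/25 ≈ 68435.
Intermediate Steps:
D(m) = 2/5 (D(m) = (1/5)*2 = 2/5)
h = -9 (h = -5 - 4 = -9)
L(t, Q) = -152/5 (L(t, Q) = 4*(-9*2/5 - 4) = 4*(-18/5 - 4) = 4*(-38/5) = -152/5)
(L(B(-2, -3), -8) + 292)**2 = (-152/5 + 292)**2 = (1308/5)**2 = 1710864/25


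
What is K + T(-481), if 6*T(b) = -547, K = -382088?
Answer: -2293075/6 ≈ -3.8218e+5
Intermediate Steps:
T(b) = -547/6 (T(b) = (1/6)*(-547) = -547/6)
K + T(-481) = -382088 - 547/6 = -2293075/6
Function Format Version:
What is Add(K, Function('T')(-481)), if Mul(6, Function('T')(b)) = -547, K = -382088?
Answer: Rational(-2293075, 6) ≈ -3.8218e+5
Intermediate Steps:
Function('T')(b) = Rational(-547, 6) (Function('T')(b) = Mul(Rational(1, 6), -547) = Rational(-547, 6))
Add(K, Function('T')(-481)) = Add(-382088, Rational(-547, 6)) = Rational(-2293075, 6)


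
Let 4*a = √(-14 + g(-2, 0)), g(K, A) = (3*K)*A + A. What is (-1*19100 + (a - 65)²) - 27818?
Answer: -46918 + (260 - I*√14)²/16 ≈ -42694.0 - 121.6*I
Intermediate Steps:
g(K, A) = A + 3*A*K (g(K, A) = 3*A*K + A = A + 3*A*K)
a = I*√14/4 (a = √(-14 + 0*(1 + 3*(-2)))/4 = √(-14 + 0*(1 - 6))/4 = √(-14 + 0*(-5))/4 = √(-14 + 0)/4 = √(-14)/4 = (I*√14)/4 = I*√14/4 ≈ 0.93541*I)
(-1*19100 + (a - 65)²) - 27818 = (-1*19100 + (I*√14/4 - 65)²) - 27818 = (-19100 + (-65 + I*√14/4)²) - 27818 = -46918 + (-65 + I*√14/4)²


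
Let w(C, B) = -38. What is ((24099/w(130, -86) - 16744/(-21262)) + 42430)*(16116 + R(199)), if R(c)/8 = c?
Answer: 7868367224462/10631 ≈ 7.4013e+8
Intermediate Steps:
R(c) = 8*c
((24099/w(130, -86) - 16744/(-21262)) + 42430)*(16116 + R(199)) = ((24099/(-38) - 16744/(-21262)) + 42430)*(16116 + 8*199) = ((24099*(-1/38) - 16744*(-1/21262)) + 42430)*(16116 + 1592) = ((-24099/38 + 8372/10631) + 42430)*17708 = (-255878333/403978 + 42430)*17708 = (16884908207/403978)*17708 = 7868367224462/10631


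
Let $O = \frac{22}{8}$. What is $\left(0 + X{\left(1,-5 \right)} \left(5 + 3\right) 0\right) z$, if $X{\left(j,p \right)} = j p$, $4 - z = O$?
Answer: $0$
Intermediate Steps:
$O = \frac{11}{4}$ ($O = 22 \cdot \frac{1}{8} = \frac{11}{4} \approx 2.75$)
$z = \frac{5}{4}$ ($z = 4 - \frac{11}{4} = \frac{5}{4} \approx 1.25$)
$\left(0 + X{\left(1,-5 \right)} \left(5 + 3\right) 0\right) z = \left(0 + 1 \left(-5\right) \left(5 + 3\right) 0\right) \frac{5}{4} = \left(0 - 5 \cdot 8 \cdot 0\right) \frac{5}{4} = \left(0 - 0\right) \frac{5}{4} = \left(0 + 0\right) \frac{5}{4} = 0 \cdot \frac{5}{4} = 0$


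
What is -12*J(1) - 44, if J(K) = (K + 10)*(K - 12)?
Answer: 1408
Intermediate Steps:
J(K) = (-12 + K)*(10 + K) (J(K) = (10 + K)*(-12 + K) = (-12 + K)*(10 + K))
-12*J(1) - 44 = -12*(-120 + 1² - 2*1) - 44 = -12*(-120 + 1 - 2) - 44 = -12*(-121) - 44 = 1452 - 44 = 1408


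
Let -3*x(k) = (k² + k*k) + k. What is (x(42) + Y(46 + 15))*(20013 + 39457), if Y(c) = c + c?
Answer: -63513960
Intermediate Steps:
x(k) = -2*k²/3 - k/3 (x(k) = -((k² + k*k) + k)/3 = -((k² + k²) + k)/3 = -(2*k² + k)/3 = -(k + 2*k²)/3 = -2*k²/3 - k/3)
Y(c) = 2*c
(x(42) + Y(46 + 15))*(20013 + 39457) = (-⅓*42*(1 + 2*42) + 2*(46 + 15))*(20013 + 39457) = (-⅓*42*(1 + 84) + 2*61)*59470 = (-⅓*42*85 + 122)*59470 = (-1190 + 122)*59470 = -1068*59470 = -63513960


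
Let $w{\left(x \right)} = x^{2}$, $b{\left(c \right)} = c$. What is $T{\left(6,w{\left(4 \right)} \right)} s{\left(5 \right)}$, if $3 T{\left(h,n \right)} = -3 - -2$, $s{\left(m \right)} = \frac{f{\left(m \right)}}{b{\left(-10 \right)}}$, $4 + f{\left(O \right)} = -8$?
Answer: $- \frac{2}{5} \approx -0.4$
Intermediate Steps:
$f{\left(O \right)} = -12$ ($f{\left(O \right)} = -4 - 8 = -12$)
$s{\left(m \right)} = \frac{6}{5}$ ($s{\left(m \right)} = - \frac{12}{-10} = \left(-12\right) \left(- \frac{1}{10}\right) = \frac{6}{5}$)
$T{\left(h,n \right)} = - \frac{1}{3}$ ($T{\left(h,n \right)} = \frac{-3 - -2}{3} = \frac{-3 + 2}{3} = \frac{1}{3} \left(-1\right) = - \frac{1}{3}$)
$T{\left(6,w{\left(4 \right)} \right)} s{\left(5 \right)} = \left(- \frac{1}{3}\right) \frac{6}{5} = - \frac{2}{5}$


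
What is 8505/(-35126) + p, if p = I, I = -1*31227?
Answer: -156698301/5018 ≈ -31227.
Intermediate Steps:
I = -31227
p = -31227
8505/(-35126) + p = 8505/(-35126) - 31227 = 8505*(-1/35126) - 31227 = -1215/5018 - 31227 = -156698301/5018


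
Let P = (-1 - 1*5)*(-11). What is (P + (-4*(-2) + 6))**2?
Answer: 6400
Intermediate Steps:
P = 66 (P = (-1 - 5)*(-11) = -6*(-11) = 66)
(P + (-4*(-2) + 6))**2 = (66 + (-4*(-2) + 6))**2 = (66 + (8 + 6))**2 = (66 + 14)**2 = 80**2 = 6400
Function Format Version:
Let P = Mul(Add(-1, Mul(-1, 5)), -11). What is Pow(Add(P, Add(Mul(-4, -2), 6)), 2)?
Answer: 6400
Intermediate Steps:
P = 66 (P = Mul(Add(-1, -5), -11) = Mul(-6, -11) = 66)
Pow(Add(P, Add(Mul(-4, -2), 6)), 2) = Pow(Add(66, Add(Mul(-4, -2), 6)), 2) = Pow(Add(66, Add(8, 6)), 2) = Pow(Add(66, 14), 2) = Pow(80, 2) = 6400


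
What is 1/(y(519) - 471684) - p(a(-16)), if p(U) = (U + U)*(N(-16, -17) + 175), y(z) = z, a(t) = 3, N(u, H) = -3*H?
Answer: -638899741/471165 ≈ -1356.0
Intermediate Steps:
p(U) = 452*U (p(U) = (U + U)*(-3*(-17) + 175) = (2*U)*(51 + 175) = (2*U)*226 = 452*U)
1/(y(519) - 471684) - p(a(-16)) = 1/(519 - 471684) - 452*3 = 1/(-471165) - 1*1356 = -1/471165 - 1356 = -638899741/471165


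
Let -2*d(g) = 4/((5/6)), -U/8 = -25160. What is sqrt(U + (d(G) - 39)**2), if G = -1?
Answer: sqrt(5074849)/5 ≈ 450.55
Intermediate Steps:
U = 201280 (U = -8*(-25160) = 201280)
d(g) = -12/5 (d(g) = -2/(5/6) = -2/(5*(1/6)) = -2/5/6 = -2*6/5 = -1/2*24/5 = -12/5)
sqrt(U + (d(G) - 39)**2) = sqrt(201280 + (-12/5 - 39)**2) = sqrt(201280 + (-207/5)**2) = sqrt(201280 + 42849/25) = sqrt(5074849/25) = sqrt(5074849)/5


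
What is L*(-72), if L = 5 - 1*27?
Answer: 1584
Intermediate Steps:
L = -22 (L = 5 - 27 = -22)
L*(-72) = -22*(-72) = 1584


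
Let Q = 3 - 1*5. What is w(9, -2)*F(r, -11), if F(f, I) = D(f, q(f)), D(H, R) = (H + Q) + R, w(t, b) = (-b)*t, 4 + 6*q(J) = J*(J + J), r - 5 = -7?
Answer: -60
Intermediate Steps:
r = -2 (r = 5 - 7 = -2)
Q = -2 (Q = 3 - 5 = -2)
q(J) = -2/3 + J**2/3 (q(J) = -2/3 + (J*(J + J))/6 = -2/3 + (J*(2*J))/6 = -2/3 + (2*J**2)/6 = -2/3 + J**2/3)
w(t, b) = -b*t
D(H, R) = -2 + H + R (D(H, R) = (H - 2) + R = (-2 + H) + R = -2 + H + R)
F(f, I) = -8/3 + f + f**2/3 (F(f, I) = -2 + f + (-2/3 + f**2/3) = -8/3 + f + f**2/3)
w(9, -2)*F(r, -11) = (-1*(-2)*9)*(-8/3 - 2 + (1/3)*(-2)**2) = 18*(-8/3 - 2 + (1/3)*4) = 18*(-8/3 - 2 + 4/3) = 18*(-10/3) = -60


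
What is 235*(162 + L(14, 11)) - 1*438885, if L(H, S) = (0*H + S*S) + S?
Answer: -369795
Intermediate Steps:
L(H, S) = S + S² (L(H, S) = (0 + S²) + S = S² + S = S + S²)
235*(162 + L(14, 11)) - 1*438885 = 235*(162 + 11*(1 + 11)) - 1*438885 = 235*(162 + 11*12) - 438885 = 235*(162 + 132) - 438885 = 235*294 - 438885 = 69090 - 438885 = -369795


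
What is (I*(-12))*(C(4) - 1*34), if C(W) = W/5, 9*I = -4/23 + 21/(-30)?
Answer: -22244/575 ≈ -38.685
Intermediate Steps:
I = -67/690 (I = (-4/23 + 21/(-30))/9 = (-4*1/23 + 21*(-1/30))/9 = (-4/23 - 7/10)/9 = (1/9)*(-201/230) = -67/690 ≈ -0.097101)
C(W) = W/5 (C(W) = W*(1/5) = W/5)
(I*(-12))*(C(4) - 1*34) = (-67/690*(-12))*((1/5)*4 - 1*34) = 134*(4/5 - 34)/115 = (134/115)*(-166/5) = -22244/575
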